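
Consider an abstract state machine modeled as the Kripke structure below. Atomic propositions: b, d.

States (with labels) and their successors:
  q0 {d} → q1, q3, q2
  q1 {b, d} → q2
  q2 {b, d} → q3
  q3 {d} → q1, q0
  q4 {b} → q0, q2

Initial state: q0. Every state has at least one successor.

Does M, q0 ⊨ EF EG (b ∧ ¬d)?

Does not hold

States satisfying EG (b ∧ ¬d): ∅.
States satisfying EF EG (b ∧ ¬d): ∅.
No suitable path/successor from q0 witnesses the formula.
q0 ∉ Sat(EF EG (b ∧ ¬d)).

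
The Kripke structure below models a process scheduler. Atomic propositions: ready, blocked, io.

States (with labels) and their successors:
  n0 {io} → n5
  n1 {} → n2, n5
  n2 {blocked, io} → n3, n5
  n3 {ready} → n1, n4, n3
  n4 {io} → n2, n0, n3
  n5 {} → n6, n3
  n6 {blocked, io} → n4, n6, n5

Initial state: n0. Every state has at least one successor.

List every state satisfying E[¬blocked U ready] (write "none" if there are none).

{n0, n1, n3, n4, n5}

States satisfying ¬blocked: {n0, n1, n3, n4, n5}.
States satisfying ready: {n3}.
States satisfying E[¬blocked U ready]: {n0, n1, n3, n4, n5}.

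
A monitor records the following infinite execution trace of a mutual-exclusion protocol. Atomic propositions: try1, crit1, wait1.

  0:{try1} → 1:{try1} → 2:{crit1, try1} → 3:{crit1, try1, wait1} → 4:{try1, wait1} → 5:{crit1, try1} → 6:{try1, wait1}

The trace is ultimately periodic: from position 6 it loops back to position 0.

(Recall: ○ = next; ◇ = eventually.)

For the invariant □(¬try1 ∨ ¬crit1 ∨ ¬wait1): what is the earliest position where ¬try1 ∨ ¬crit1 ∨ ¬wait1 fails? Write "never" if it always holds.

3

Check ¬try1 ∨ ¬crit1 ∨ ¬wait1 at each position in order: 0 ✓, 1 ✓, 2 ✓.
At position 3 the labels are {crit1, try1, wait1}, so ¬try1 ∨ ¬crit1 ∨ ¬wait1 is false there. This is the first violation.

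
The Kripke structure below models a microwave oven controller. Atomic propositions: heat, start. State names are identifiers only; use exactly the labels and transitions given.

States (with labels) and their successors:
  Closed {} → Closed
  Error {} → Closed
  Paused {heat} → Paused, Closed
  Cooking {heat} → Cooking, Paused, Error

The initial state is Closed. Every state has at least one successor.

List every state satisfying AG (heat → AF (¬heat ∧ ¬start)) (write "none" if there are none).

{Closed, Error}

States satisfying heat → AF (¬heat ∧ ¬start): {Closed, Error}.
States satisfying AG (heat → AF (¬heat ∧ ¬start)): {Closed, Error}.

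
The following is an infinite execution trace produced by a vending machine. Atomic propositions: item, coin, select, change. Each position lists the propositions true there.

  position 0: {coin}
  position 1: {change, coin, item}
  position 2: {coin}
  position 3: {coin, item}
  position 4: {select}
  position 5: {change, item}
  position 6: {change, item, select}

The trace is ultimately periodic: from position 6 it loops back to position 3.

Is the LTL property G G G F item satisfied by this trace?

G G F item holds at every position 0..6, and those are all positions ever visited, so G G G F item holds.

Holds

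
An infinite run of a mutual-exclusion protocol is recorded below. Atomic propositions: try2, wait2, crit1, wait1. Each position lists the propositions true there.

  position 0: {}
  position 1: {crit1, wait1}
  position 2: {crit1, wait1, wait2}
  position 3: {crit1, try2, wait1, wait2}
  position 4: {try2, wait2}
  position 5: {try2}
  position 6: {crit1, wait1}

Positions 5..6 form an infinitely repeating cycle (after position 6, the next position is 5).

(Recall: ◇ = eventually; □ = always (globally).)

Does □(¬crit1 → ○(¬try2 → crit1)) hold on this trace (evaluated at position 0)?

¬crit1 → ○(¬try2 → crit1) holds at every position 0..6, and those are all positions ever visited, so □(¬crit1 → ○(¬try2 → crit1)) holds.
Positions where ¬crit1 holds: 0, 4, 5.
Check ○(¬try2 → crit1) at each: 0→ok, 4→ok, 5→ok.

Yes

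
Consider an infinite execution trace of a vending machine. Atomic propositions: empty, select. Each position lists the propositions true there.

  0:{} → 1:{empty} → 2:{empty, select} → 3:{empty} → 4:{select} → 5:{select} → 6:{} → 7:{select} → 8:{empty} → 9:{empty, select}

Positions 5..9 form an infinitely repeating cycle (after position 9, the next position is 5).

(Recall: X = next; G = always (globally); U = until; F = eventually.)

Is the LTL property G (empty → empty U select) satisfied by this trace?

empty → empty U select holds at every position 0..9, and those are all positions ever visited, so G (empty → empty U select) holds.
Positions where empty holds: 1, 2, 3, 8, 9.
Check empty U select at each: 1→ok, 2→ok, 3→ok, 8→ok, 9→ok.

Yes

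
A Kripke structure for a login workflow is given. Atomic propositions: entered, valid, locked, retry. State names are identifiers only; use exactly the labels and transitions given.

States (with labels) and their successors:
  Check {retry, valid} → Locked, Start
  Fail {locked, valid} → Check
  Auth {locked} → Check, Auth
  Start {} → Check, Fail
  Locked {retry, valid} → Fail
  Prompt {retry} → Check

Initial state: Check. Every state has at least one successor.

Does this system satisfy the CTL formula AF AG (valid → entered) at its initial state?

States satisfying AG (valid → entered): ∅.
States satisfying AF AG (valid → entered): ∅.
There is a path from Check along which AG (valid → entered) never holds.
Check ∉ Sat(AF AG (valid → entered)).

Violated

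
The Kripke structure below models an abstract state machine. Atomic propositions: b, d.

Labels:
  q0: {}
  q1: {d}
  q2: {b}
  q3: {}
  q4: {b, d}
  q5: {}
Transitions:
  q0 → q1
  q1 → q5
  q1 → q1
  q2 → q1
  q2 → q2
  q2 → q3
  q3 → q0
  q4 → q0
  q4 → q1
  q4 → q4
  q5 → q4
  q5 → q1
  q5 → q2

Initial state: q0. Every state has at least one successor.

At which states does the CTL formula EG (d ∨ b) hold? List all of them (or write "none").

States satisfying d ∨ b: {q1, q2, q4}.
States satisfying EG (d ∨ b): {q1, q2, q4}.

{q1, q2, q4}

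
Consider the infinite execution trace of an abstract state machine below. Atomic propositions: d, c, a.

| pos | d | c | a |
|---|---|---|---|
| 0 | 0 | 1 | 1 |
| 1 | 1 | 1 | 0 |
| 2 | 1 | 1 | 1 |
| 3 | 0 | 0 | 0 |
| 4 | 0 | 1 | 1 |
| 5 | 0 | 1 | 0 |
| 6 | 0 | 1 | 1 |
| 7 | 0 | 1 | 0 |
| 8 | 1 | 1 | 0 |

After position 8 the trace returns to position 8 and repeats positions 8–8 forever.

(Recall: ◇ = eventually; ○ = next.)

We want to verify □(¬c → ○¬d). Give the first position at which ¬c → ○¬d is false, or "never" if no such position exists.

¬c → ○¬d holds at every position 0..8, and those are all the positions the trace ever visits, so the invariant □(¬c → ○¬d) is never violated.

never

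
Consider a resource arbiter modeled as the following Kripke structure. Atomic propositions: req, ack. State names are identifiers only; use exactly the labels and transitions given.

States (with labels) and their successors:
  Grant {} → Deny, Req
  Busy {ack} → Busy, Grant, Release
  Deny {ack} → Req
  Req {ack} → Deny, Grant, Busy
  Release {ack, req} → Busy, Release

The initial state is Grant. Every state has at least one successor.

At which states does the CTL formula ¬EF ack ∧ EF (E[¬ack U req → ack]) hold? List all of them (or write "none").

none

States satisfying ack: {Busy, Deny, Req, Release}.
States satisfying EF ack: {Grant, Busy, Deny, Req, Release}.
States satisfying ¬EF ack: ∅.
States satisfying E[¬ack U req → ack]: {Grant, Busy, Deny, Req, Release}.
States satisfying EF (E[¬ack U req → ack]): {Grant, Busy, Deny, Req, Release}.
States satisfying ¬EF ack ∧ EF (E[¬ack U req → ack]): ∅.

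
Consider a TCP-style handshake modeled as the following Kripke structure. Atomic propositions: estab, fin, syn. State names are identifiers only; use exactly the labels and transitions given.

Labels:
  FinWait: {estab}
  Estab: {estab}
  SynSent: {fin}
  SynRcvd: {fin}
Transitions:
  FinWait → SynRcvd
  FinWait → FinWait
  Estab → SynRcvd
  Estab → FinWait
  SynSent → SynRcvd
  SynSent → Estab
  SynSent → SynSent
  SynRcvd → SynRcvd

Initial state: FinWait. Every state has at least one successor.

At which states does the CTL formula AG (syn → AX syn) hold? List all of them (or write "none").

{FinWait, Estab, SynSent, SynRcvd}

States satisfying syn → AX syn: {FinWait, Estab, SynSent, SynRcvd}.
States satisfying AG (syn → AX syn): {FinWait, Estab, SynSent, SynRcvd}.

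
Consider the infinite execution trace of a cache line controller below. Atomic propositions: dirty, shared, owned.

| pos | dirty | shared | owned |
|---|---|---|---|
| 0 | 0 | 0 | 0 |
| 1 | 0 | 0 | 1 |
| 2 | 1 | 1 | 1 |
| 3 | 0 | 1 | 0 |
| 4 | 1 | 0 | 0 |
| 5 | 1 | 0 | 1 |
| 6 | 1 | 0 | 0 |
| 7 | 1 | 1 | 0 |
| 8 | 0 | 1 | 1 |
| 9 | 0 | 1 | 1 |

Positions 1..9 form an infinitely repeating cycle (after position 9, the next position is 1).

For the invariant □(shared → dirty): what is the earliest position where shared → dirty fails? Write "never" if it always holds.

Check shared → dirty at each position in order: 0 ✓, 1 ✓, 2 ✓.
At position 3 the labels are {shared}, so shared → dirty is false there. This is the first violation.

3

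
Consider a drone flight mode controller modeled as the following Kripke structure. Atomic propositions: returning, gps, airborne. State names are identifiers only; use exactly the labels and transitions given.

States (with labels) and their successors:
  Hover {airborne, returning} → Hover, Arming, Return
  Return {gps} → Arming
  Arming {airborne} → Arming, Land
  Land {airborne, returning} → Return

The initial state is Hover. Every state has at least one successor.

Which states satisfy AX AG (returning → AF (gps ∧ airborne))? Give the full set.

States satisfying AG (returning → AF (gps ∧ airborne)): ∅.
States satisfying AX AG (returning → AF (gps ∧ airborne)): ∅.

none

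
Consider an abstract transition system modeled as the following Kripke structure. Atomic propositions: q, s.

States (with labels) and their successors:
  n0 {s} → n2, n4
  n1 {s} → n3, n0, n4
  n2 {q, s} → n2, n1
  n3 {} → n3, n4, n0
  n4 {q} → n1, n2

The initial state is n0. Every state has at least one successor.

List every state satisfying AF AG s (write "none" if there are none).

none

States satisfying AG s: ∅.
States satisfying AF AG s: ∅.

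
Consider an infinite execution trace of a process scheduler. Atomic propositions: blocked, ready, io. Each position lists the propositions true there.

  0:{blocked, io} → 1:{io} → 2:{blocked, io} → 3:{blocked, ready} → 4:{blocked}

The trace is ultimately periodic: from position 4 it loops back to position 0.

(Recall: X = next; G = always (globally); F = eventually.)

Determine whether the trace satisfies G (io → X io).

io → X io must hold at every position from 0 onward. It fails at position 2, so G (io → X io) is false.
Positions where io holds: 0, 1, 2.
Check X io at each: 0→ok, 1→ok, 2→fails.

No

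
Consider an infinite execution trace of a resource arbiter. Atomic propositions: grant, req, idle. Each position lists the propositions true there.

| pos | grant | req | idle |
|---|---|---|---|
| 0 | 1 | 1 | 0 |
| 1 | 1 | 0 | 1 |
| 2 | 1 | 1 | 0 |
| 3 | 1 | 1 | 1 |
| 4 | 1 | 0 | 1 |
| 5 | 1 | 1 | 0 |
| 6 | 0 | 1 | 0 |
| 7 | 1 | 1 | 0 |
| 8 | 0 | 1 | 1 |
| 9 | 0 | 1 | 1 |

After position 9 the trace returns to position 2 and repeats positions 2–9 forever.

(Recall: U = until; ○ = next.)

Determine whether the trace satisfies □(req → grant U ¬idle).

req → grant U ¬idle must hold at every position from 0 onward. It fails at position 8, so □(req → grant U ¬idle) is false.
Positions where req holds: 0, 2, 3, 5, 6, 7, 8, 9.
Check grant U ¬idle at each: 0→ok, 2→ok, 3→ok, 5→ok, 6→ok, 7→ok, 8→fails, 9→fails.

Does not hold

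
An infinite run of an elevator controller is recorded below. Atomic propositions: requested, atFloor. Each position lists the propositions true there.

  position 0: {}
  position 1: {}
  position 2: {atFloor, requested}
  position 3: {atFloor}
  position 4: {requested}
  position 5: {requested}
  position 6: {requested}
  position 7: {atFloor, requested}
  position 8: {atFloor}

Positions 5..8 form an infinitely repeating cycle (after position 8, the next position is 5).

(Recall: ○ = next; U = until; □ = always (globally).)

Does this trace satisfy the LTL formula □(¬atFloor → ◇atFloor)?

Satisfied

¬atFloor → ◇atFloor holds at every position 0..8, and those are all positions ever visited, so □(¬atFloor → ◇atFloor) holds.
Positions where ¬atFloor holds: 0, 1, 4, 5, 6.
Check ◇atFloor at each: 0→ok, 1→ok, 4→ok, 5→ok, 6→ok.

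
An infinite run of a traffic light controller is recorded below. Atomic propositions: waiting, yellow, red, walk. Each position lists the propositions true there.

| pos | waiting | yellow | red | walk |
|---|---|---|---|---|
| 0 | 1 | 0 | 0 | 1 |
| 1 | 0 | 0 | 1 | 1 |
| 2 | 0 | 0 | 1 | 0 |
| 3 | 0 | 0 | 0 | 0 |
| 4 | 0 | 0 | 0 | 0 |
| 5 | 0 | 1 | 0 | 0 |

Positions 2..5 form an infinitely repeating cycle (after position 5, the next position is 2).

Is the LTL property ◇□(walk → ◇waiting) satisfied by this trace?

□(walk → ◇waiting) holds at position 2, which is reachable from 0, so ◇□(walk → ◇waiting) holds.

Satisfied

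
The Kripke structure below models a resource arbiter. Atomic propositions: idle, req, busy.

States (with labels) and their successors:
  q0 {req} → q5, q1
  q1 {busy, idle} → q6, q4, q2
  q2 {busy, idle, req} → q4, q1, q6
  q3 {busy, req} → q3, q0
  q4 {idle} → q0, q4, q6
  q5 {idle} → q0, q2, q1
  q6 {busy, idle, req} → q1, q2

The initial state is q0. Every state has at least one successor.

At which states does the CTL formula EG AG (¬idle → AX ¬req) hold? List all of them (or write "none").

{q0, q1, q2, q4, q5, q6}

States satisfying AG (¬idle → AX ¬req): {q0, q1, q2, q4, q5, q6}.
States satisfying EG AG (¬idle → AX ¬req): {q0, q1, q2, q4, q5, q6}.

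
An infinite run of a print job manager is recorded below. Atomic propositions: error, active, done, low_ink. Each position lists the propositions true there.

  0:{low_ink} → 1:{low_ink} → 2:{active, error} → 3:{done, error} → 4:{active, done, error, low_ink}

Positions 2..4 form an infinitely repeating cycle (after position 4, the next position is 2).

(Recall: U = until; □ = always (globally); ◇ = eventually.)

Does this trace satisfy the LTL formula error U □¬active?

Does not hold

Walking from position 0: at position 0, □¬active has not yet held and error fails, so error U □¬active is false.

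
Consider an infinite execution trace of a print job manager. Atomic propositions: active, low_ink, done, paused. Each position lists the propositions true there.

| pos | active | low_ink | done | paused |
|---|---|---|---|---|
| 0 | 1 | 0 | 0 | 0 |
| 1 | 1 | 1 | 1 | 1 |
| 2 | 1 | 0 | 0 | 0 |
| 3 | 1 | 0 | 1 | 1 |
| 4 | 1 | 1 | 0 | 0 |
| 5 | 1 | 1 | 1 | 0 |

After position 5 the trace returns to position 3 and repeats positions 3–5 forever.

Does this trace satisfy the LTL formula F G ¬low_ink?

G ¬low_ink is false at every position 0..5, so it never becomes true and F G ¬low_ink fails.

Violated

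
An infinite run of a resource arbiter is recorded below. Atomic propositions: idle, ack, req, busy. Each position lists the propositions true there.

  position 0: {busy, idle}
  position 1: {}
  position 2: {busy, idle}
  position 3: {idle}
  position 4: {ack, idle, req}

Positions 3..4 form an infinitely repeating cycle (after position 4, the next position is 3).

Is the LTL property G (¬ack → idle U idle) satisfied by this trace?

¬ack → idle U idle must hold at every position from 0 onward. It fails at position 1, so G (¬ack → idle U idle) is false.
Positions where ¬ack holds: 0, 1, 2, 3.
Check idle U idle at each: 0→ok, 1→fails, 2→ok, 3→ok.

Violated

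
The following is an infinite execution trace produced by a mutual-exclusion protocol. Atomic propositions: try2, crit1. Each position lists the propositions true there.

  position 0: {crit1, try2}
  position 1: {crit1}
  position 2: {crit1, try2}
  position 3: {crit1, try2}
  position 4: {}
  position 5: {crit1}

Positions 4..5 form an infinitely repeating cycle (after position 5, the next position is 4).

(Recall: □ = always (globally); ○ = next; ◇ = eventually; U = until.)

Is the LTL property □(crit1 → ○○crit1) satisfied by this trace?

Does not hold

crit1 → ○○crit1 must hold at every position from 0 onward. It fails at position 2, so □(crit1 → ○○crit1) is false.
Positions where crit1 holds: 0, 1, 2, 3, 5.
Check ○○crit1 at each: 0→ok, 1→ok, 2→fails, 3→ok, 5→ok.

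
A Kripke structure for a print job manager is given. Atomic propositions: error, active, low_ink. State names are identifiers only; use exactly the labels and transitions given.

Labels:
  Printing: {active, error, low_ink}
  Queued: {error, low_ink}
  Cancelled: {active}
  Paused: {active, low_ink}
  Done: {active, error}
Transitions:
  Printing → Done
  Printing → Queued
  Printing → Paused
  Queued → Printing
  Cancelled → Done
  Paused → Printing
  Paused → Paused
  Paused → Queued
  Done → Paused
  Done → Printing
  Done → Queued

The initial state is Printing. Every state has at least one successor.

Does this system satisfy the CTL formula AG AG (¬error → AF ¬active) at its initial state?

States satisfying AG (¬error → AF ¬active): ∅.
States satisfying AG AG (¬error → AF ¬active): ∅.
Done is reachable from Printing and violates AG (¬error → AF ¬active), so AG fails at Printing.
Printing ∉ Sat(AG AG (¬error → AF ¬active)).

Violated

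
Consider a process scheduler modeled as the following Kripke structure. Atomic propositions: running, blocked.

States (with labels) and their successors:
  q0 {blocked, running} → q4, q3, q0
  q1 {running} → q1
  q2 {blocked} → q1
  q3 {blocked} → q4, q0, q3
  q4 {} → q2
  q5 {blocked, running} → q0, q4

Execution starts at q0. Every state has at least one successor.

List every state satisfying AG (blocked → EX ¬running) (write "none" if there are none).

{q1}

States satisfying blocked → EX ¬running: {q0, q1, q3, q4, q5}.
States satisfying AG (blocked → EX ¬running): {q1}.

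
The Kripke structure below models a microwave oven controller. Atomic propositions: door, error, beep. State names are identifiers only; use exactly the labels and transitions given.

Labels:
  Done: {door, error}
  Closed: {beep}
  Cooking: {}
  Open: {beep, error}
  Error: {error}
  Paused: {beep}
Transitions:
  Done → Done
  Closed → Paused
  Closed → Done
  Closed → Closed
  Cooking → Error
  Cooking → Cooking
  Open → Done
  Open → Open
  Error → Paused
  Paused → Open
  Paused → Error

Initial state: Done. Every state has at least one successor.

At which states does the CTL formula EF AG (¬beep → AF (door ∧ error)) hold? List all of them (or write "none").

States satisfying AG (¬beep → AF (door ∧ error)): {Done, Open}.
States satisfying EF AG (¬beep → AF (door ∧ error)): {Done, Closed, Cooking, Open, Error, Paused}.

{Done, Closed, Cooking, Open, Error, Paused}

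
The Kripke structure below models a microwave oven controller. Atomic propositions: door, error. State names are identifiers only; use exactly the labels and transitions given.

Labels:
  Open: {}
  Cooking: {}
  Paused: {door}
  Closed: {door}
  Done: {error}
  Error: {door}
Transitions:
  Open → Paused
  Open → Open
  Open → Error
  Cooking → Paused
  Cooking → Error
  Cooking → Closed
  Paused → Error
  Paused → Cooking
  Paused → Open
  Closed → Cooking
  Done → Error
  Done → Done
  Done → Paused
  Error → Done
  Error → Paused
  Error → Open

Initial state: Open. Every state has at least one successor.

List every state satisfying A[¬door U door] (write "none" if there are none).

States satisfying ¬door: {Open, Cooking, Done}.
States satisfying door: {Paused, Closed, Error}.
States satisfying A[¬door U door]: {Cooking, Paused, Closed, Error}.

{Cooking, Paused, Closed, Error}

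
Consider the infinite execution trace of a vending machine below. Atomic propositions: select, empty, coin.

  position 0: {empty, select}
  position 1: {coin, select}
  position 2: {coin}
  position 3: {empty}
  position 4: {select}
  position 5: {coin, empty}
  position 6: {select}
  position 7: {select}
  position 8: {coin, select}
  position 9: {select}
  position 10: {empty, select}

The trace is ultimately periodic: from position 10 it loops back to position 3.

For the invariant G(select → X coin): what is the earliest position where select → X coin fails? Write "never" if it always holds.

6

Check select → X coin at each position in order: 0 ✓, 1 ✓, 2 ✓, 3 ✓, 4 ✓, 5 ✓.
At position 6 the labels are {select} and the next position 7 has {select}, so select → X coin is false there. This is the first violation.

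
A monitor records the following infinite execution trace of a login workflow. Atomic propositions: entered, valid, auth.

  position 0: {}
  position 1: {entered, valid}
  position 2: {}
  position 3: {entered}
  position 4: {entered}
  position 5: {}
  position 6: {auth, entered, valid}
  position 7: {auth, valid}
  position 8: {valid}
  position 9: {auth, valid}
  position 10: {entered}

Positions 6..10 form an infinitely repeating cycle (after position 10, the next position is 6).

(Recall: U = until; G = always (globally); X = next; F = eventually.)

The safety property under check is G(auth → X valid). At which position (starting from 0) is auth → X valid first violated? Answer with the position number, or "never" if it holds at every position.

9

Check auth → X valid at each position in order: 0 ✓, 1 ✓, 2 ✓, 3 ✓, 4 ✓, 5 ✓, 6 ✓, 7 ✓, 8 ✓.
At position 9 the labels are {auth, valid} and the next position 10 has {entered}, so auth → X valid is false there. This is the first violation.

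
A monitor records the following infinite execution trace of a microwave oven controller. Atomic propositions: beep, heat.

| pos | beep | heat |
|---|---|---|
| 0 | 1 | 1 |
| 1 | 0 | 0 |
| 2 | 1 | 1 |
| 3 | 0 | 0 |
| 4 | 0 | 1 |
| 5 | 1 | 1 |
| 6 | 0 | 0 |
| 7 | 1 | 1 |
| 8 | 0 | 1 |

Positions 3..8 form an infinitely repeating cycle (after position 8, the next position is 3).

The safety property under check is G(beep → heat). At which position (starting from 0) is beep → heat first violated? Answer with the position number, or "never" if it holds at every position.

never

beep → heat holds at every position 0..8, and those are all the positions the trace ever visits, so the invariant G(beep → heat) is never violated.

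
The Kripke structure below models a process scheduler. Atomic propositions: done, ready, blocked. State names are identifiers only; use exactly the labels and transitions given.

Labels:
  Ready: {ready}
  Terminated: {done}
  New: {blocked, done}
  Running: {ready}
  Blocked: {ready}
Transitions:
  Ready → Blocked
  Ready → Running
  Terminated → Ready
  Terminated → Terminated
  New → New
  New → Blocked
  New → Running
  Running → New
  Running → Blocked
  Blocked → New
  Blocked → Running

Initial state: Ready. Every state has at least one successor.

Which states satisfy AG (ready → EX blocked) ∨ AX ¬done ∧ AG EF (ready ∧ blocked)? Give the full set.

{New, Running, Blocked}

States satisfying ready → EX blocked: {Terminated, New, Running, Blocked}.
States satisfying AG (ready → EX blocked): {New, Running, Blocked}.
States satisfying ¬done: {Ready, Running, Blocked}.
States satisfying AX ¬done: {Ready}.
States satisfying EF (ready ∧ blocked): ∅.
States satisfying AG EF (ready ∧ blocked): ∅.
States satisfying AX ¬done ∧ AG EF (ready ∧ blocked): ∅.
States satisfying AG (ready → EX blocked) ∨ AX ¬done ∧ AG EF (ready ∧ blocked): {New, Running, Blocked}.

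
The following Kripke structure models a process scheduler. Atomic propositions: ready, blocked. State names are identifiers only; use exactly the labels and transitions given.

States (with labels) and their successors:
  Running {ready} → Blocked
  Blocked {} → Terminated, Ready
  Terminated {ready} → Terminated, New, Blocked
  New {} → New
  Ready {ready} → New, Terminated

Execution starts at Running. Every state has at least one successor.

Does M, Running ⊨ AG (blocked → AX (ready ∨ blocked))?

Yes

States satisfying blocked → AX (ready ∨ blocked): {Running, Blocked, Terminated, New, Ready}.
States satisfying AG (blocked → AX (ready ∨ blocked)): {Running, Blocked, Terminated, New, Ready}.
Every state reachable from Running satisfies blocked → AX (ready ∨ blocked).
Running ∈ Sat(AG (blocked → AX (ready ∨ blocked))).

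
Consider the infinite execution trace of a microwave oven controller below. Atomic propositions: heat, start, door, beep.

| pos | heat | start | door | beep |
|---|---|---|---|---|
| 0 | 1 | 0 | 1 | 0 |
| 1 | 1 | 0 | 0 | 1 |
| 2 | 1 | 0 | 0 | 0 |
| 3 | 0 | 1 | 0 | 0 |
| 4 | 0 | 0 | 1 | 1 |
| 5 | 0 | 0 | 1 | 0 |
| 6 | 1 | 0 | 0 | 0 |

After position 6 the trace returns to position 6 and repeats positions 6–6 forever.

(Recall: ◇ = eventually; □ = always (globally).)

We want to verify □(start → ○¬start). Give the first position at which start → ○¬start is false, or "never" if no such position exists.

start → ○¬start holds at every position 0..6, and those are all the positions the trace ever visits, so the invariant □(start → ○¬start) is never violated.

never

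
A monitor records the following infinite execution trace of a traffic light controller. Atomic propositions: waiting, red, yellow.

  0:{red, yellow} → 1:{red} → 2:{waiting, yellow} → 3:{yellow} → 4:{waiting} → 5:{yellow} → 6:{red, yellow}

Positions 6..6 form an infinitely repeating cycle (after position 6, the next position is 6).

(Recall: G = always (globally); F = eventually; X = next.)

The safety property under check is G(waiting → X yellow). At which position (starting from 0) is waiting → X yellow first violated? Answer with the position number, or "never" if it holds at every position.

waiting → X yellow holds at every position 0..6, and those are all the positions the trace ever visits, so the invariant G(waiting → X yellow) is never violated.

never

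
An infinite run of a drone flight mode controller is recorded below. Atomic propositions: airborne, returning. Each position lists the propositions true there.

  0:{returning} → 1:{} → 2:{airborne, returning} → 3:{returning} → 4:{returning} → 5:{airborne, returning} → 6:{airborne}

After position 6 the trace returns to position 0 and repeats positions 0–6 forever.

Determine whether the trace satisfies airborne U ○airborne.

Walking from position 0: at position 0, ○airborne has not yet held and airborne fails, so airborne U ○airborne is false.

Does not hold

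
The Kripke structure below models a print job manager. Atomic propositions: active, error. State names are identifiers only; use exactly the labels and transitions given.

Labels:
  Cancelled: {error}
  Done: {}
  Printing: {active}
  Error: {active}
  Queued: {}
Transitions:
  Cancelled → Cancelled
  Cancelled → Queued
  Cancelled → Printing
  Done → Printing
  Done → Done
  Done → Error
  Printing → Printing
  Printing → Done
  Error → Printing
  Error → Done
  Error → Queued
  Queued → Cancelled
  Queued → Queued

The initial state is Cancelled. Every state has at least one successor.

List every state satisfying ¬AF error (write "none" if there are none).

{Done, Printing, Error, Queued}

States satisfying error: {Cancelled}.
States satisfying AF error: {Cancelled}.
States satisfying ¬AF error: {Done, Printing, Error, Queued}.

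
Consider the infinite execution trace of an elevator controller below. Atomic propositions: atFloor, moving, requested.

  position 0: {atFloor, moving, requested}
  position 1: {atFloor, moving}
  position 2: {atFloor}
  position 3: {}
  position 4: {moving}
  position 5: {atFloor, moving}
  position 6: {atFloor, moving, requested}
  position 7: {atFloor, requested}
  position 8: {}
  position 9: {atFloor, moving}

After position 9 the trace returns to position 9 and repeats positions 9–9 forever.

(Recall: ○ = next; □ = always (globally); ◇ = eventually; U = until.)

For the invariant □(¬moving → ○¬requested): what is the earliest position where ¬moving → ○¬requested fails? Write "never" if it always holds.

¬moving → ○¬requested holds at every position 0..9, and those are all the positions the trace ever visits, so the invariant □(¬moving → ○¬requested) is never violated.

never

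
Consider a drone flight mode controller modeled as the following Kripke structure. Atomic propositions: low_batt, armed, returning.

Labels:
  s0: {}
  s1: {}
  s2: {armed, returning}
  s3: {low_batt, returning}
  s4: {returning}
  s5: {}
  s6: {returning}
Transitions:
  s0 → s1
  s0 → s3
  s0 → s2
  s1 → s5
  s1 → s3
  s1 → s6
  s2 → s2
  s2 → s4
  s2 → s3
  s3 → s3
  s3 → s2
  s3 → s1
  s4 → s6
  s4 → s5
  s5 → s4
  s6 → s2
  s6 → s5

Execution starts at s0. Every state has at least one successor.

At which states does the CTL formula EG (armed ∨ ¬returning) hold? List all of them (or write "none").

States satisfying armed ∨ ¬returning: {s0, s1, s2, s5}.
States satisfying EG (armed ∨ ¬returning): {s0, s2}.

{s0, s2}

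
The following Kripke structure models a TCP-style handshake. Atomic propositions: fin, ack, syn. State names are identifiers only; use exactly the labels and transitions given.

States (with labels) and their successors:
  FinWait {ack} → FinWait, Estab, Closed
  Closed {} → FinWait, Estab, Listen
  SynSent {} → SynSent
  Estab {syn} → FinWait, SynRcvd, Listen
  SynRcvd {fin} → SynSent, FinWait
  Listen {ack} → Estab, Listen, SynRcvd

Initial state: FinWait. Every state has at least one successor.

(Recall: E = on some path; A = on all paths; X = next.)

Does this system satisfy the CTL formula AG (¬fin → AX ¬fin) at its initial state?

States satisfying ¬fin → AX ¬fin: {FinWait, Closed, SynSent, SynRcvd}.
States satisfying AG (¬fin → AX ¬fin): {SynSent}.
Estab is reachable from FinWait and violates ¬fin → AX ¬fin, so AG fails at FinWait.
FinWait ∉ Sat(AG (¬fin → AX ¬fin)).

Does not hold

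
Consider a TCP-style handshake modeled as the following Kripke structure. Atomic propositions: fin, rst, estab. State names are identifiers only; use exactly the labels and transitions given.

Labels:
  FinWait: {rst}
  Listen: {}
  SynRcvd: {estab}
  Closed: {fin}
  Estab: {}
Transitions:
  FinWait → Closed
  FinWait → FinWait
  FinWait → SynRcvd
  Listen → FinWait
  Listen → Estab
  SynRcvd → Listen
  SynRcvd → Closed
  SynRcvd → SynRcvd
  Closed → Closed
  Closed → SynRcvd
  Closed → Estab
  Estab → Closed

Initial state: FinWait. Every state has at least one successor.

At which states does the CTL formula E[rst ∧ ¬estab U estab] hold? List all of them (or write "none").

{FinWait, SynRcvd}

States satisfying rst ∧ ¬estab: {FinWait}.
States satisfying estab: {SynRcvd}.
States satisfying E[rst ∧ ¬estab U estab]: {FinWait, SynRcvd}.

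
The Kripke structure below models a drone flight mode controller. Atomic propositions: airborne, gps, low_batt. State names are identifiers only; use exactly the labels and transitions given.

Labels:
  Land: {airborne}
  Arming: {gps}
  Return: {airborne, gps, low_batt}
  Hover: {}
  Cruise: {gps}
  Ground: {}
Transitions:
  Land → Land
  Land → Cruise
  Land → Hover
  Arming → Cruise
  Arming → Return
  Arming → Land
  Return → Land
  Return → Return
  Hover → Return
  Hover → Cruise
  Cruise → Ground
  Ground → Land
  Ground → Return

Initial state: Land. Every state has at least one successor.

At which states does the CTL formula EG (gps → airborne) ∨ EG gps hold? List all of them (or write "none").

{Land, Arming, Return, Hover, Ground}

States satisfying gps → airborne: {Land, Return, Hover, Ground}.
States satisfying EG (gps → airborne): {Land, Return, Hover, Ground}.
States satisfying gps: {Arming, Return, Cruise}.
States satisfying EG gps: {Arming, Return}.
States satisfying EG (gps → airborne) ∨ EG gps: {Land, Arming, Return, Hover, Ground}.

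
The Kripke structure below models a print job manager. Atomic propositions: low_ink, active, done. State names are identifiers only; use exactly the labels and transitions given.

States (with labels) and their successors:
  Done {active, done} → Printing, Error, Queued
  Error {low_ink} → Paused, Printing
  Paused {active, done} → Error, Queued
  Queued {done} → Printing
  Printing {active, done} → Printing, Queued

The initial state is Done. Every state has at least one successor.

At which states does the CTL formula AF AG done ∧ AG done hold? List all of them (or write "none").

{Queued, Printing}

States satisfying AG done: {Queued, Printing}.
States satisfying AF AG done: {Queued, Printing}.
States satisfying done: {Done, Paused, Queued, Printing}.
States satisfying AF AG done ∧ AG done: {Queued, Printing}.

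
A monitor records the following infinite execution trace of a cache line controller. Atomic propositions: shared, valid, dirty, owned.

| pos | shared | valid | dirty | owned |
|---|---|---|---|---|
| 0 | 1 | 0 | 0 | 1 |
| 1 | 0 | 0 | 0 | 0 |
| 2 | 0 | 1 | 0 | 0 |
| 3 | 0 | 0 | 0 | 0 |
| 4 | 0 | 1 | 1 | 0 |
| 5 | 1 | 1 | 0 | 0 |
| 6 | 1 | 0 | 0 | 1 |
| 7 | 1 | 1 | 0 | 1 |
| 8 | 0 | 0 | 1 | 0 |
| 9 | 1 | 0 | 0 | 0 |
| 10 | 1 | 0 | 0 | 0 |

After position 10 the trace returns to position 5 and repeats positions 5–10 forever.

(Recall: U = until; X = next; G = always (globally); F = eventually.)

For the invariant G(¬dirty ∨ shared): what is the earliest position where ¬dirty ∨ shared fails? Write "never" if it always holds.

Check ¬dirty ∨ shared at each position in order: 0 ✓, 1 ✓, 2 ✓, 3 ✓.
At position 4 the labels are {dirty, valid}, so ¬dirty ∨ shared is false there. This is the first violation.

4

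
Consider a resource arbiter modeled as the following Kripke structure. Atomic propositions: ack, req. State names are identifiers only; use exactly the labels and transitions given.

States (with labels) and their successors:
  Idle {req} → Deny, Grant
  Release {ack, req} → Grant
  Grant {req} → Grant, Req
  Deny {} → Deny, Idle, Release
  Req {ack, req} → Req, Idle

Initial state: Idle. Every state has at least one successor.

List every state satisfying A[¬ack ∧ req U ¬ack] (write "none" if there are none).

{Idle, Grant, Deny}

States satisfying ¬ack ∧ req: {Idle, Grant}.
States satisfying ¬ack: {Idle, Grant, Deny}.
States satisfying A[¬ack ∧ req U ¬ack]: {Idle, Grant, Deny}.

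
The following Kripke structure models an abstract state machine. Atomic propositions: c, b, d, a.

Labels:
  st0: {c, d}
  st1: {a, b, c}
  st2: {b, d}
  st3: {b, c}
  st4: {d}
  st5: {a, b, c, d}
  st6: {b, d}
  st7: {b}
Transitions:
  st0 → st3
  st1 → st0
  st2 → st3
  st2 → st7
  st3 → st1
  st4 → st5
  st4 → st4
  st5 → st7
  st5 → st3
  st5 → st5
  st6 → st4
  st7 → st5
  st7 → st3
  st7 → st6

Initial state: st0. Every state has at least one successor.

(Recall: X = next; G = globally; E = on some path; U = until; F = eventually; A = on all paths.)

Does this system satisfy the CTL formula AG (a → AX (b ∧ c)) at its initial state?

States satisfying a → AX (b ∧ c): {st0, st2, st3, st4, st6, st7}.
States satisfying AG (a → AX (b ∧ c)): ∅.
st1 is reachable from st0 and violates a → AX (b ∧ c), so AG fails at st0.
st0 ∉ Sat(AG (a → AX (b ∧ c))).

Does not hold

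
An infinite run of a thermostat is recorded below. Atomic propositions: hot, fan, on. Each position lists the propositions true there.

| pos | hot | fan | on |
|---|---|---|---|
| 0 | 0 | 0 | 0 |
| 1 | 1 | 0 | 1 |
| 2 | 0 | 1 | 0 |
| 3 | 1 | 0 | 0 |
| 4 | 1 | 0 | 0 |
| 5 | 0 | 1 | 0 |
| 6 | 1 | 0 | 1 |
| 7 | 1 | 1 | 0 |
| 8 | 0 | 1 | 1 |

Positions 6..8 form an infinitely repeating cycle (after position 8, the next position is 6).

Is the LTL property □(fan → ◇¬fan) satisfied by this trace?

Satisfied

fan → ◇¬fan holds at every position 0..8, and those are all positions ever visited, so □(fan → ◇¬fan) holds.
Positions where fan holds: 2, 5, 7, 8.
Check ◇¬fan at each: 2→ok, 5→ok, 7→ok, 8→ok.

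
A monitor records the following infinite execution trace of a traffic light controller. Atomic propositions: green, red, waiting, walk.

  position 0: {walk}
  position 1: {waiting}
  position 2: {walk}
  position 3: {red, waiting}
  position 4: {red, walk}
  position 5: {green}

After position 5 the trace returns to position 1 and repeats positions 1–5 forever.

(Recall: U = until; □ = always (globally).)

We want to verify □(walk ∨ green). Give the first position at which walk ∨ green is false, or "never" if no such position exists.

Check walk ∨ green at each position in order: 0 ✓.
At position 1 the labels are {waiting}, so walk ∨ green is false there. This is the first violation.

1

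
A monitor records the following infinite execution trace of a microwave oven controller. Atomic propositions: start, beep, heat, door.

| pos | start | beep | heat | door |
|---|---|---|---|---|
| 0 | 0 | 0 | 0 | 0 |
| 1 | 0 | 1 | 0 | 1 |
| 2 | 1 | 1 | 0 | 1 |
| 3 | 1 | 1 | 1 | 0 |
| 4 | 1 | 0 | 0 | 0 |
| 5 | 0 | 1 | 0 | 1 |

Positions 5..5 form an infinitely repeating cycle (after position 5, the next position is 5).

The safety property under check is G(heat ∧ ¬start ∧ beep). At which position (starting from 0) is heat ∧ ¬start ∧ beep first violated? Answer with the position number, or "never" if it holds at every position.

At position 0 the labels are {}, so heat ∧ ¬start ∧ beep is false there. This is the first violation.

0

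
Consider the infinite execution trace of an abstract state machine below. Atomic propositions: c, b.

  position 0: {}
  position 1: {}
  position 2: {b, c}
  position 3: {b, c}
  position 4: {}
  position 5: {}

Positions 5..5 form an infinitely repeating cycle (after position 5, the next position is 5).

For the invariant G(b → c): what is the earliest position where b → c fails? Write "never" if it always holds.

b → c holds at every position 0..5, and those are all the positions the trace ever visits, so the invariant G(b → c) is never violated.

never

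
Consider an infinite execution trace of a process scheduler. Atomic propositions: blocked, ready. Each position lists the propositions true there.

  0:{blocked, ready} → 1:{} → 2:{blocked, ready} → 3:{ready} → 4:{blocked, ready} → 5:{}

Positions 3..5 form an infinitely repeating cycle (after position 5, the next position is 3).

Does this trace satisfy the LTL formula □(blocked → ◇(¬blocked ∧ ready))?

Yes

blocked → ◇(¬blocked ∧ ready) holds at every position 0..5, and those are all positions ever visited, so □(blocked → ◇(¬blocked ∧ ready)) holds.
Positions where blocked holds: 0, 2, 4.
Check ◇(¬blocked ∧ ready) at each: 0→ok, 2→ok, 4→ok.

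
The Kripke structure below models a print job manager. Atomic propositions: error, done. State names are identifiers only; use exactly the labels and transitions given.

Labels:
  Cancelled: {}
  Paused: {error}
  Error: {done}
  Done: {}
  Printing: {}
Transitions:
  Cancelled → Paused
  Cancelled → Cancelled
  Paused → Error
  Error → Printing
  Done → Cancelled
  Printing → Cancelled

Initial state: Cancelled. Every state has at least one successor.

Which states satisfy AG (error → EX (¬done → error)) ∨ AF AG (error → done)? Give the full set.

States satisfying error → EX (¬done → error): {Cancelled, Paused, Error, Done, Printing}.
States satisfying AG (error → EX (¬done → error)): {Cancelled, Paused, Error, Done, Printing}.
States satisfying AG (error → done): ∅.
States satisfying AF AG (error → done): ∅.
States satisfying AG (error → EX (¬done → error)) ∨ AF AG (error → done): {Cancelled, Paused, Error, Done, Printing}.

{Cancelled, Paused, Error, Done, Printing}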